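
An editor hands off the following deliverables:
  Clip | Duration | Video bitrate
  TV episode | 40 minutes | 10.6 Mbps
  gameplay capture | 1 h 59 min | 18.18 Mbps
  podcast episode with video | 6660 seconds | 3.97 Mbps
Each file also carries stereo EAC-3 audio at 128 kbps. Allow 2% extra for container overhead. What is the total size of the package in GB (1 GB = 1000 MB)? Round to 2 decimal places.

Audio: 128 kbps = 0.128 Mbps.
TV episode: 10.728 Mbps × 2400 s × 1.02 = 26262.1 Mb
gameplay capture: 18.308 Mbps × 7140 s × 1.02 = 133333.5 Mb
podcast episode with video: 4.098 Mbps × 6660 s × 1.02 = 27838.5 Mb
Total: 187434.2 Mb = 23429.3 MB.
= 23.43 GB.

23.43 GB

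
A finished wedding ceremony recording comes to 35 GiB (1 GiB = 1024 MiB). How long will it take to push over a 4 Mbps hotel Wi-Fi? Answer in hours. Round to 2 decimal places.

File: 35 GiB = 300647.7 Mb.
At 4 Mbps: 300647.7 / 4 = 75161.9 s ≈ 20.9 hours.

20.88 hours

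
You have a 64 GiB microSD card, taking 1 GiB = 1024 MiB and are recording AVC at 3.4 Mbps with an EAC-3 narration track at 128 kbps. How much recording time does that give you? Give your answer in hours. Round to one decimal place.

Audio: 128 kbps = 0.128 Mbps.
Total bitrate: 3.4 + 0.128 = 3.528 Mbps.
Capacity: 64 GiB = 549,756 Mb.
Recording time: 549,756 / 3.528 = 155,826 s ≈ 43.3 hours.

43.3 hours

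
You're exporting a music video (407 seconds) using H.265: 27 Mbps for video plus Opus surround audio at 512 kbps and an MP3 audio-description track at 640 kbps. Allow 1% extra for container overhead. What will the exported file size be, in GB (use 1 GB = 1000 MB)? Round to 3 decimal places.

1.447 GB

Audio total: 512 + 640 = 1152 kbps = 1.152 Mbps.
Total bitrate: 27 + 1.152 = 28.152 Mbps.
Stream data: 28.152 Mbps × 407 s = 11457.9 Mb.
With 1% container overhead: ×1.01.
11,572 Mb ÷ 8 = 1,447 MB → 1.447 GB.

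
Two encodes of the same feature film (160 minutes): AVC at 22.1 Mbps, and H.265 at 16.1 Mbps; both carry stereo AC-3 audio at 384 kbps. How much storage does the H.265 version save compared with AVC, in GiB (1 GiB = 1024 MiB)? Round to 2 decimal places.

160 min = 9600 s
Audio: 384 kbps = 0.384 Mbps.
AVC: 22.484 Mbps × 9600 s = 215846.4 Mb = 25.128 GiB.
H.265: 16.484 Mbps × 9600 s = 158246.4 Mb = 18.422 GiB.
Saving: 25.128 − 18.422 = 6.706 GiB.

6.71 GiB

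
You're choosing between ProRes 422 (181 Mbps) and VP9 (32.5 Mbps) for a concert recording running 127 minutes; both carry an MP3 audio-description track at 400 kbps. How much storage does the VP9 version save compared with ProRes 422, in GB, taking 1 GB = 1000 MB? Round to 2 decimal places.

127 min = 7620 s
Audio: 400 kbps = 0.400 Mbps.
ProRes 422: 181.400 Mbps × 7620 s = 1382268.0 Mb = 172.784 GB.
VP9: 32.900 Mbps × 7620 s = 250698.0 Mb = 31.337 GB.
Saving: 172.784 − 31.337 = 141.446 GB.

141.45 GB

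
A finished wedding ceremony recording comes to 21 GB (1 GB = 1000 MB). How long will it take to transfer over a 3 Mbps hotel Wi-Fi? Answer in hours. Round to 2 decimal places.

15.56 hours

File: 21 GB = 168000.0 Mb.
At 3 Mbps: 168000.0 / 3 = 56000.0 s ≈ 15.6 hours.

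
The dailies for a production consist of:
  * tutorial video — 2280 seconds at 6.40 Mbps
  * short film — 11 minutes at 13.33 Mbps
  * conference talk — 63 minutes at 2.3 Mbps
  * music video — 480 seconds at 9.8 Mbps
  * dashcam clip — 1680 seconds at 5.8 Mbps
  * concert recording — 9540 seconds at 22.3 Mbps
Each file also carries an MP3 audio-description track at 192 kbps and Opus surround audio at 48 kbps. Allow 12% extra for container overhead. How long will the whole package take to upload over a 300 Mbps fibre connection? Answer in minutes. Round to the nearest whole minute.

16 minutes

Audio total: 192 + 48 = 240 kbps = 0.240 Mbps.
tutorial video: 6.640 Mbps × 2280 s × 1.12 = 16955.9 Mb
short film: 13.570 Mbps × 660 s × 1.12 = 10030.9 Mb
conference talk: 2.540 Mbps × 3780 s × 1.12 = 10753.3 Mb
music video: 10.040 Mbps × 480 s × 1.12 = 5397.5 Mb
dashcam clip: 6.040 Mbps × 1680 s × 1.12 = 11364.9 Mb
concert recording: 22.540 Mbps × 9540 s × 1.12 = 240835.4 Mb
Total: 295338.0 Mb = 36917.2 MB.
At 300 Mbps: 295338.0 / 300 = 984 s ≈ 16.4 minutes.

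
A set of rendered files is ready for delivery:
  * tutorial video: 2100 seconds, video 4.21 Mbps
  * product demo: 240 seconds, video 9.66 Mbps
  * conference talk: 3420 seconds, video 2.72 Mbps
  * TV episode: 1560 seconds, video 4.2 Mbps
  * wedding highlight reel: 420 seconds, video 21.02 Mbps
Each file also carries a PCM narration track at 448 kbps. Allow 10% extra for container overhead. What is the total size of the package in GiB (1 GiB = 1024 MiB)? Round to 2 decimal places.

Audio: 448 kbps = 0.448 Mbps.
tutorial video: 4.658 Mbps × 2100 s × 1.10 = 10760.0 Mb
product demo: 10.108 Mbps × 240 s × 1.10 = 2668.5 Mb
conference talk: 3.168 Mbps × 3420 s × 1.10 = 11918.0 Mb
TV episode: 4.648 Mbps × 1560 s × 1.10 = 7976.0 Mb
wedding highlight reel: 21.468 Mbps × 420 s × 1.10 = 9918.2 Mb
Total: 43240.7 Mb = 5405.1 MB.
= 5.034 GiB.

5.03 GiB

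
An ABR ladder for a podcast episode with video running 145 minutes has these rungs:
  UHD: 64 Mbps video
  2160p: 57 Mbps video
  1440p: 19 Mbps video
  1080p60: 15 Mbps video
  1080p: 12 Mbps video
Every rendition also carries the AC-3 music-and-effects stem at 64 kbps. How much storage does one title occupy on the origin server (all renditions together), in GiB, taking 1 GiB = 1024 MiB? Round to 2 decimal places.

169.46 GiB

145 min = 8700 s
Audio: 64 kbps = 0.064 Mbps.
Sum of rendition bitrates: (64+0.064) + (57+0.064) + (19+0.064) + (15+0.064) + (12+0.064) = 167.320 Mbps.
× 8700 s = 1,455,684 Mb = 181,960 MB = 169.5 GiB.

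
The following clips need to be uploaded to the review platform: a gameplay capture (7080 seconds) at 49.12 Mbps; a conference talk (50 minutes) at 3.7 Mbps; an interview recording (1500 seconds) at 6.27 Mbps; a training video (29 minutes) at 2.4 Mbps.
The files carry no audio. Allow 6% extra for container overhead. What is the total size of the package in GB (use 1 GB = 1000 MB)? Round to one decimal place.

gameplay capture: 49.120 Mbps × 7080 s × 1.06 = 368635.8 Mb
conference talk: 3.700 Mbps × 3000 s × 1.06 = 11766.0 Mb
interview recording: 6.270 Mbps × 1500 s × 1.06 = 9969.3 Mb
training video: 2.400 Mbps × 1740 s × 1.06 = 4426.6 Mb
Total: 394797.6 Mb = 49349.7 MB.
= 49.35 GB.

49.3 GB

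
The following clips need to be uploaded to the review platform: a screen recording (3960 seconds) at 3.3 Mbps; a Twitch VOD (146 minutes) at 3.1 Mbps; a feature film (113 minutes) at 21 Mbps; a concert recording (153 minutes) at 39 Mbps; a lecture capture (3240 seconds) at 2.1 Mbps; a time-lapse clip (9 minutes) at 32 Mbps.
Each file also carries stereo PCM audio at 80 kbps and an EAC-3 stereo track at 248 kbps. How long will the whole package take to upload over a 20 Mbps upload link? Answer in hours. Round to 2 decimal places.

7.99 hours

Audio total: 80 + 248 = 328 kbps = 0.328 Mbps.
screen recording: 3.628 Mbps × 3960 s = 14366.9 Mb
Twitch VOD: 3.428 Mbps × 8760 s = 30029.3 Mb
feature film: 21.328 Mbps × 6780 s = 144603.8 Mb
concert recording: 39.328 Mbps × 9180 s = 361031.0 Mb
lecture capture: 2.428 Mbps × 3240 s = 7866.7 Mb
time-lapse clip: 32.328 Mbps × 540 s = 17457.1 Mb
Total: 575354.9 Mb = 71919.4 MB.
At 20 Mbps: 575354.9 / 20 = 28768 s ≈ 7.99 hours.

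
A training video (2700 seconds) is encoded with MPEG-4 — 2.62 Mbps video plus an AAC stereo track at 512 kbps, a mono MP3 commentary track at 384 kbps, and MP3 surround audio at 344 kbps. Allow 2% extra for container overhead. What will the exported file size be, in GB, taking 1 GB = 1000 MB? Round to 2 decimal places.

Audio total: 512 + 384 + 344 = 1240 kbps = 1.240 Mbps.
Total bitrate: 2.62 + 1.240 = 3.860 Mbps.
Stream data: 3.860 Mbps × 2700 s = 10422.0 Mb.
With 2% container overhead: ×1.02.
10,630 Mb ÷ 8 = 1,329 MB → 1.329 GB.

1.33 GB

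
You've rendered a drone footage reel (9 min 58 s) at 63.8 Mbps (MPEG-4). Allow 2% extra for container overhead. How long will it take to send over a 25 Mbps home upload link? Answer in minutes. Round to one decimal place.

25.9 minutes

9 min 58 s = 598 s
File: 63.800 Mbps × 598 s = 38152.4 Mb.
With 2% container overhead: ×1.02. → 38915.4 Mb.
At 25 Mbps: 38915.4 / 25 = 1556.6 s ≈ 25.9 minutes.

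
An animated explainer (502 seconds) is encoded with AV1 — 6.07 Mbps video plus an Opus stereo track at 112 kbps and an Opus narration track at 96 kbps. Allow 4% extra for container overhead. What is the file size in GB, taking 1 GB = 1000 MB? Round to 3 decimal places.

Audio total: 112 + 96 = 208 kbps = 0.208 Mbps.
Total bitrate: 6.07 + 0.208 = 6.278 Mbps.
Stream data: 6.278 Mbps × 502 s = 3151.6 Mb.
With 4% container overhead: ×1.04.
3,278 Mb ÷ 8 = 409.7 MB → 0.4097 GB.

0.410 GB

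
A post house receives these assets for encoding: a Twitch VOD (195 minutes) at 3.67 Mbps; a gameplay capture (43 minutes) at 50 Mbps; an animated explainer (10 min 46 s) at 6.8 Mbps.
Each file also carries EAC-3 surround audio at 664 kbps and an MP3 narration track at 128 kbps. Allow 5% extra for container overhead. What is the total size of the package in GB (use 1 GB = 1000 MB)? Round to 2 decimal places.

24.70 GB

Audio total: 664 + 128 = 792 kbps = 0.792 Mbps.
Twitch VOD: 4.462 Mbps × 11700 s × 1.05 = 54815.7 Mb
gameplay capture: 50.792 Mbps × 2580 s × 1.05 = 137595.5 Mb
animated explainer: 7.592 Mbps × 646 s × 1.05 = 5149.7 Mb
Total: 197560.9 Mb = 24695.1 MB.
= 24.70 GB.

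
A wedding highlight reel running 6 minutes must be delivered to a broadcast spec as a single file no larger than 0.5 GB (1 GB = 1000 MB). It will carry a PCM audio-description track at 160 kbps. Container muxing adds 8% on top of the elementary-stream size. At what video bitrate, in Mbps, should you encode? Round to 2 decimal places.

10.13 Mbps

Budget: 0.5 GB = 4000.0 Mb.
Stream payload after overhead: 4000.0 / 1.08 = 3703.7 Mb.
6 min = 360 s
Total bitrate budget: 3703.7 Mb / 360 s = 10.288 Mbps.
Audio: 160 kbps = 0.160 Mbps.
Video: 10.288 − 0.160 = 10.128 Mbps.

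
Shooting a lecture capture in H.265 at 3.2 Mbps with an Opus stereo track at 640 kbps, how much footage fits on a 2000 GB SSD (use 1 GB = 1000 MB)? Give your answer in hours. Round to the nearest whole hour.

Audio: 640 kbps = 0.640 Mbps.
Total bitrate: 3.2 + 0.640 = 3.840 Mbps.
Capacity: 2000 GB = 16,000,000 Mb.
Recording time: 16,000,000 / 3.840 = 4,166,667 s ≈ 1,157 hours.

1157 hours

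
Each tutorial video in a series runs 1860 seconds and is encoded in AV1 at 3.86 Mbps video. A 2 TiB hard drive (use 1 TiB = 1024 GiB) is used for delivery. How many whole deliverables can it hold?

2450

Per item: 3.860 Mbps × 1860 s = 7,180 Mb = 897.5 MB.
Capacity: 2 TiB = 17,592,186 Mb; 2450.30 items → 2450 complete.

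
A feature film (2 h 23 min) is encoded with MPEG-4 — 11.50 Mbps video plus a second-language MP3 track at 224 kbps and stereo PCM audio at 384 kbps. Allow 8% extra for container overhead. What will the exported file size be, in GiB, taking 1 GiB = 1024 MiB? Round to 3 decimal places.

2 h 23 min = 143 min = 8580 s
Audio total: 224 + 384 = 608 kbps = 0.608 Mbps.
Total bitrate: 11.50 + 0.608 = 12.108 Mbps.
Stream data: 12.108 Mbps × 8580 s = 103886.6 Mb.
With 8% container overhead: ×1.08.
112,198 Mb = 14,024,696,400 bytes ÷ 1,073,741,824 = 13.06 GiB.

13.062 GiB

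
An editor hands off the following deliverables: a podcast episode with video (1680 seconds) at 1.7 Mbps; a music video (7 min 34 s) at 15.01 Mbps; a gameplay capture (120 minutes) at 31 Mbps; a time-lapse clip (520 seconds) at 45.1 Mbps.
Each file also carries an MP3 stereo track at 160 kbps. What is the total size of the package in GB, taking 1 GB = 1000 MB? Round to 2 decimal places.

Audio: 160 kbps = 0.160 Mbps.
podcast episode with video: 1.860 Mbps × 1680 s = 3124.8 Mb
music video: 15.170 Mbps × 454 s = 6887.2 Mb
gameplay capture: 31.160 Mbps × 7200 s = 224352.0 Mb
time-lapse clip: 45.260 Mbps × 520 s = 23535.2 Mb
Total: 257899.2 Mb = 32237.4 MB.
= 32.24 GB.

32.24 GB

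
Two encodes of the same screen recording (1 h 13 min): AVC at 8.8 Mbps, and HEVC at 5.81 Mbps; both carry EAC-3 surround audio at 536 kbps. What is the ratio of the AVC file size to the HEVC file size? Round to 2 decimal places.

1.47

1 h 13 min = 73 min = 4380 s
Audio: 536 kbps = 0.536 Mbps.
AVC: 9.336 Mbps × 4380 s = 40891.7 Mb = 5.111 GB.
HEVC: 6.346 Mbps × 4380 s = 27795.5 Mb = 3.474 GB.
Ratio: 5.111 / 3.474 = 1.471.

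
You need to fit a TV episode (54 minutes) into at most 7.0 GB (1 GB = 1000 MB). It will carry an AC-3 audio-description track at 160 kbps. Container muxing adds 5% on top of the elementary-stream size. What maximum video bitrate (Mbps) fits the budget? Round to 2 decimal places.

16.30 Mbps

Budget: 7.0 GB = 56000.0 Mb.
Stream payload after overhead: 56000.0 / 1.05 = 53333.3 Mb.
54 min = 3240 s
Total bitrate budget: 53333.3 Mb / 3240 s = 16.461 Mbps.
Audio: 160 kbps = 0.160 Mbps.
Video: 16.461 − 0.160 = 16.301 Mbps.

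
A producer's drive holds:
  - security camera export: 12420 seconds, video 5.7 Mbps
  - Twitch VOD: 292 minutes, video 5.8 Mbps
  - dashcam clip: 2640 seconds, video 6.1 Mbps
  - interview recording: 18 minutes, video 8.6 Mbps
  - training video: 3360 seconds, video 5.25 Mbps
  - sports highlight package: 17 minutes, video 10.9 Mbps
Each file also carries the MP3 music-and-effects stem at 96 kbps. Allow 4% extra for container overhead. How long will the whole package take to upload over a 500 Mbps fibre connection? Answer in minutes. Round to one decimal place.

8.0 minutes

Audio: 96 kbps = 0.096 Mbps.
security camera export: 5.796 Mbps × 12420 s × 1.04 = 74865.8 Mb
Twitch VOD: 5.896 Mbps × 17520 s × 1.04 = 107429.8 Mb
dashcam clip: 6.196 Mbps × 2640 s × 1.04 = 17011.7 Mb
interview recording: 8.696 Mbps × 1080 s × 1.04 = 9767.3 Mb
training video: 5.346 Mbps × 3360 s × 1.04 = 18681.1 Mb
sports highlight package: 10.996 Mbps × 1020 s × 1.04 = 11664.6 Mb
Total: 239420.3 Mb = 29927.5 MB.
At 500 Mbps: 239420.3 / 500 = 479 s ≈ 7.98 minutes.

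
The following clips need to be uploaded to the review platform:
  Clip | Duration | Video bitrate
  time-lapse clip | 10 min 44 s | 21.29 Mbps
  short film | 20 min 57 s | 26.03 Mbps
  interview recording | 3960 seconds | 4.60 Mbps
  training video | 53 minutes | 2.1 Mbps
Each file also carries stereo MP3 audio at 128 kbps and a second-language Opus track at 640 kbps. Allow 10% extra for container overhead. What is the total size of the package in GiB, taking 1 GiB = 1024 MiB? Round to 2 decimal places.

Audio total: 128 + 640 = 768 kbps = 0.768 Mbps.
time-lapse clip: 22.058 Mbps × 644 s × 1.10 = 15625.9 Mb
short film: 26.798 Mbps × 1257 s × 1.10 = 37053.6 Mb
interview recording: 5.368 Mbps × 3960 s × 1.10 = 23383.0 Mb
training video: 2.868 Mbps × 3180 s × 1.10 = 10032.3 Mb
Total: 86094.8 Mb = 10761.8 MB.
= 10.02 GiB.

10.02 GiB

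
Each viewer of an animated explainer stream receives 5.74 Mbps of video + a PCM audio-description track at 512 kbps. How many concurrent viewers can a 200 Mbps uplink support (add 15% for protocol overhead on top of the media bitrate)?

27

Audio: 512 kbps = 0.512 Mbps.
Per-viewer media rate: 6.252 Mbps.
On the wire with 15% overhead: 7.190 Mbps.
200 Mbps = 200.0 Mbps; 200.0 / 7.190 = 27.82 → 27 viewers.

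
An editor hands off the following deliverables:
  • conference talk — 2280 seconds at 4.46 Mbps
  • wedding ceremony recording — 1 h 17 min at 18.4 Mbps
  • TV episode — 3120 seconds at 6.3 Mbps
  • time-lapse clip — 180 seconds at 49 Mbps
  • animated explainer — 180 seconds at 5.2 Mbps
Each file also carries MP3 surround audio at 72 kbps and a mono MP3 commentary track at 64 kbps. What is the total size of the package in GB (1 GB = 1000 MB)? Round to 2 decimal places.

Audio total: 72 + 64 = 136 kbps = 0.136 Mbps.
conference talk: 4.596 Mbps × 2280 s = 10478.9 Mb
wedding ceremony recording: 18.536 Mbps × 4620 s = 85636.3 Mb
TV episode: 6.436 Mbps × 3120 s = 20080.3 Mb
time-lapse clip: 49.136 Mbps × 180 s = 8844.5 Mb
animated explainer: 5.336 Mbps × 180 s = 960.5 Mb
Total: 126000.5 Mb = 15750.1 MB.
= 15.75 GB.

15.75 GB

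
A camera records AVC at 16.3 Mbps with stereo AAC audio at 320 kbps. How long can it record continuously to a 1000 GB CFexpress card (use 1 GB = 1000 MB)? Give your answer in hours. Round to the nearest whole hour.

Audio: 320 kbps = 0.320 Mbps.
Total bitrate: 16.3 + 0.320 = 16.620 Mbps.
Capacity: 1000 GB = 8,000,000 Mb.
Recording time: 8,000,000 / 16.620 = 481,348 s ≈ 134 hours.

134 hours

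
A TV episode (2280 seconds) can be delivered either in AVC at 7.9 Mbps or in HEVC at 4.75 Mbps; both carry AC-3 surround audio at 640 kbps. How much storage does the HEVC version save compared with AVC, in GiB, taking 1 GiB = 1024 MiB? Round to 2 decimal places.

0.84 GiB

Audio: 640 kbps = 0.640 Mbps.
AVC: 8.540 Mbps × 2280 s = 19471.2 Mb = 2.267 GiB.
HEVC: 5.390 Mbps × 2280 s = 12289.2 Mb = 1.431 GiB.
Saving: 2.267 − 1.431 = 0.836 GiB.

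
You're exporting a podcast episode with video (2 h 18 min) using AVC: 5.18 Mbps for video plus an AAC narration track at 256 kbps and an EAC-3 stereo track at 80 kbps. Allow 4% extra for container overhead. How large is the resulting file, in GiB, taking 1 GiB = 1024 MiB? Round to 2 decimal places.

2 h 18 min = 138 min = 8280 s
Audio total: 256 + 80 = 336 kbps = 0.336 Mbps.
Total bitrate: 5.18 + 0.336 = 5.516 Mbps.
Stream data: 5.516 Mbps × 8280 s = 45672.5 Mb.
With 4% container overhead: ×1.04.
47,499 Mb = 5,937,422,400 bytes ÷ 1,073,741,824 = 5.530 GiB.

5.53 GiB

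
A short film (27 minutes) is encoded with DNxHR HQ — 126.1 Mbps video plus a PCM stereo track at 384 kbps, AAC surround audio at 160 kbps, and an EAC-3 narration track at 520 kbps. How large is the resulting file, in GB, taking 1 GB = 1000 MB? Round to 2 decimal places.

27 min = 1620 s
Audio total: 384 + 160 + 520 = 1064 kbps = 1.064 Mbps.
Total bitrate: 126.1 + 1.064 = 127.164 Mbps.
Stream data: 127.164 Mbps × 1620 s = 206005.7 Mb.
206,006 Mb ÷ 8 = 25,751 MB → 25.75 GB.

25.75 GB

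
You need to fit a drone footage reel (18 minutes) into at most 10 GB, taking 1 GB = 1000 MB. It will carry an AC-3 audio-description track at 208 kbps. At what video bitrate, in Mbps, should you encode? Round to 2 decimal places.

Budget: 10 GB = 80000.0 Mb.
18 min = 1080 s
Total bitrate budget: 80000.0 Mb / 1080 s = 74.074 Mbps.
Audio: 208 kbps = 0.208 Mbps.
Video: 74.074 − 0.208 = 73.866 Mbps.

73.87 Mbps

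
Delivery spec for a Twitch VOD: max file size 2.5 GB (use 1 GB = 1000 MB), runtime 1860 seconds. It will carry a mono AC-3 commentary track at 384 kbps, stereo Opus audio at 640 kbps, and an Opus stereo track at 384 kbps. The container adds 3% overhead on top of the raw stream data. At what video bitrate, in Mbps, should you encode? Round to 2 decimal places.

Budget: 2.5 GB = 20000.0 Mb.
Stream payload after overhead: 20000.0 / 1.03 = 19417.5 Mb.
Total bitrate budget: 19417.5 Mb / 1860 s = 10.440 Mbps.
Audio total: 384 + 640 + 384 = 1408 kbps = 1.408 Mbps.
Video: 10.440 − 1.408 = 9.032 Mbps.

9.03 Mbps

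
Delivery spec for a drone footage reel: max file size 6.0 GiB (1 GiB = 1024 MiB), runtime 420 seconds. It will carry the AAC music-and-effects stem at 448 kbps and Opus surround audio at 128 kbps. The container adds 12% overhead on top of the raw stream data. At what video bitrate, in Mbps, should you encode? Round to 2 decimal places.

Budget: 6.0 GiB = 51539.6 Mb.
Stream payload after overhead: 51539.6 / 1.12 = 46017.5 Mb.
Total bitrate budget: 46017.5 Mb / 420 s = 109.565 Mbps.
Audio total: 448 + 128 = 576 kbps = 0.576 Mbps.
Video: 109.565 − 0.576 = 108.989 Mbps.

108.99 Mbps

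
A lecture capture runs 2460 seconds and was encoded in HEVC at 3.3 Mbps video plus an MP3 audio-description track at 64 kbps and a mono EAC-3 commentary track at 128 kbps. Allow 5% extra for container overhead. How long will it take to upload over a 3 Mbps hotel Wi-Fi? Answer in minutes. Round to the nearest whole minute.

Audio total: 64 + 128 = 192 kbps = 0.192 Mbps.
Total bitrate: 3.492 Mbps.
File: 3.492 Mbps × 2460 s = 8590.3 Mb.
With 5% container overhead: ×1.05. → 9019.8 Mb.
At 3 Mbps: 9019.8 / 3 = 3006.6 s ≈ 50.1 minutes.

50 minutes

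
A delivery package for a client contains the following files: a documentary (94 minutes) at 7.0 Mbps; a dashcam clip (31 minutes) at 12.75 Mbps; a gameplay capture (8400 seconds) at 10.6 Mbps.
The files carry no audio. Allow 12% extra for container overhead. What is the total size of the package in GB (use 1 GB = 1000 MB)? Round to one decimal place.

21.3 GB

documentary: 7.000 Mbps × 5640 s × 1.12 = 44217.6 Mb
dashcam clip: 12.750 Mbps × 1860 s × 1.12 = 26560.8 Mb
gameplay capture: 10.600 Mbps × 8400 s × 1.12 = 99724.8 Mb
Total: 170503.2 Mb = 21312.9 MB.
= 21.31 GB.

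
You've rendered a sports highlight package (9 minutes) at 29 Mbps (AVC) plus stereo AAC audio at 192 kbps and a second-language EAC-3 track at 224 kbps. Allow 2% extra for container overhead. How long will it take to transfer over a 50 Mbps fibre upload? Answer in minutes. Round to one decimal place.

9 min = 540 s
Audio total: 192 + 224 = 416 kbps = 0.416 Mbps.
Total bitrate: 29.416 Mbps.
File: 29.416 Mbps × 540 s = 15884.6 Mb.
With 2% container overhead: ×1.02. → 16202.3 Mb.
At 50 Mbps: 16202.3 / 50 = 324.0 s ≈ 5.4 minutes.

5.4 minutes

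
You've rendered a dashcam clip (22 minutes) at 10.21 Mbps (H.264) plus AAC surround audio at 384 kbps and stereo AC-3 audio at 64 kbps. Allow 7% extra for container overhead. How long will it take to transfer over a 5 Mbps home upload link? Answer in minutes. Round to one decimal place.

22 min = 1320 s
Audio total: 384 + 64 = 448 kbps = 0.448 Mbps.
Total bitrate: 10.658 Mbps.
File: 10.658 Mbps × 1320 s = 14068.6 Mb.
With 7% container overhead: ×1.07. → 15053.4 Mb.
At 5 Mbps: 15053.4 / 5 = 3010.7 s ≈ 50.2 minutes.

50.2 minutes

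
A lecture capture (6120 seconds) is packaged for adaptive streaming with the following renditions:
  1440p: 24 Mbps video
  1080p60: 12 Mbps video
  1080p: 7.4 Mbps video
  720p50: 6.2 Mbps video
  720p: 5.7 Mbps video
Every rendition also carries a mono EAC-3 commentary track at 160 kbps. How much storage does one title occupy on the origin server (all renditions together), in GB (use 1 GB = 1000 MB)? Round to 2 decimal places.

42.92 GB

Audio: 160 kbps = 0.160 Mbps.
Sum of rendition bitrates: (24+0.160) + (12+0.160) + (7.4+0.160) + (6.2+0.160) + (5.7+0.160) = 56.100 Mbps.
× 6120 s = 343,332 Mb = 42,916 MB = 42.92 GB.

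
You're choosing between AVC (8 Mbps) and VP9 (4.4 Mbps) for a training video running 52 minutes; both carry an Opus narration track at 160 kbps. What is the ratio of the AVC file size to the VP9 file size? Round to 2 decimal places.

1.79

52 min = 3120 s
Audio: 160 kbps = 0.160 Mbps.
AVC: 8.160 Mbps × 3120 s = 25459.2 Mb = 3.182 GB.
VP9: 4.560 Mbps × 3120 s = 14227.2 Mb = 1.778 GB.
Ratio: 3.182 / 1.778 = 1.789.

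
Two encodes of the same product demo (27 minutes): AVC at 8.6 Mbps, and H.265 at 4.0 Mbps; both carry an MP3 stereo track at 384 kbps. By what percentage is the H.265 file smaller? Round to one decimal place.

51.2%

27 min = 1620 s
Audio: 384 kbps = 0.384 Mbps.
AVC: 8.984 Mbps × 1620 s = 14554.1 Mb = 1.694 GiB.
H.265: 4.384 Mbps × 1620 s = 7102.1 Mb = 0.827 GiB.
Reduction: (1 − 0.827/1.694) × 100 = 51.20%.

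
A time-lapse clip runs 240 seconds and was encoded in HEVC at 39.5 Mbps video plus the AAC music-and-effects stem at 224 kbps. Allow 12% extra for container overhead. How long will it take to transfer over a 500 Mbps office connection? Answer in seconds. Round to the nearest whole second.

Audio: 224 kbps = 0.224 Mbps.
Total bitrate: 39.724 Mbps.
File: 39.724 Mbps × 240 s = 9533.8 Mb.
With 12% container overhead: ×1.12. → 10677.8 Mb.
At 500 Mbps: 10677.8 / 500 = 21.4 s ≈ 21.4 seconds.

21 seconds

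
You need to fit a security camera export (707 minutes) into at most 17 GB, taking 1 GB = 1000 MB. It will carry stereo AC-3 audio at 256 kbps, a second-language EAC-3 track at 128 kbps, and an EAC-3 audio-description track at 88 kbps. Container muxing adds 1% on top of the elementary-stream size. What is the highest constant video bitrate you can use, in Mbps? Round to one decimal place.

2.7 Mbps

Budget: 17 GB = 136000.0 Mb.
Stream payload after overhead: 136000.0 / 1.01 = 134653.5 Mb.
707 min = 42420 s
Total bitrate budget: 134653.5 Mb / 42420 s = 3.174 Mbps.
Audio total: 256 + 128 + 88 = 472 kbps = 0.472 Mbps.
Video: 3.174 − 0.472 = 2.702 Mbps.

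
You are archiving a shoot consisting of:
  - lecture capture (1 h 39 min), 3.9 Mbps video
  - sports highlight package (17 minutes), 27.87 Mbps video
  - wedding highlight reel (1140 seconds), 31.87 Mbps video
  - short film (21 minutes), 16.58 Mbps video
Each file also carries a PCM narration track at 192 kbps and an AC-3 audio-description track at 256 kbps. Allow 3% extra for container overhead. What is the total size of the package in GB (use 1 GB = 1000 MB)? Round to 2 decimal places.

Audio total: 192 + 256 = 448 kbps = 0.448 Mbps.
lecture capture: 4.348 Mbps × 5940 s × 1.03 = 26601.9 Mb
sports highlight package: 28.318 Mbps × 1020 s × 1.03 = 29750.9 Mb
wedding highlight reel: 32.318 Mbps × 1140 s × 1.03 = 37947.8 Mb
short film: 17.028 Mbps × 1260 s × 1.03 = 22098.9 Mb
Total: 116399.6 Mb = 14549.9 MB.
= 14.55 GB.

14.55 GB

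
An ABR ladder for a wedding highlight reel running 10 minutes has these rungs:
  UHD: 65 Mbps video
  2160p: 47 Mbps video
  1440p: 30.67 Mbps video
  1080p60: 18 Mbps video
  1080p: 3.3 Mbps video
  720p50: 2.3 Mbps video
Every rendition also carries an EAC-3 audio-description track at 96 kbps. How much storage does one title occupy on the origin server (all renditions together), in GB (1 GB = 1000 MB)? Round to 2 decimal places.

10 min = 600 s
Audio: 96 kbps = 0.096 Mbps.
Sum of rendition bitrates: (65+0.096) + (47+0.096) + (30.67+0.096) + (18+0.096) + (3.3+0.096) + (2.3+0.096) = 166.846 Mbps.
× 600 s = 100,108 Mb = 12,513 MB = 12.51 GB.

12.51 GB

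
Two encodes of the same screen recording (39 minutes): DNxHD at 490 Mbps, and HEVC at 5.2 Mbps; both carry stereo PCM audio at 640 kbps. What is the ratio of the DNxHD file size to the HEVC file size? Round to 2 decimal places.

39 min = 2340 s
Audio: 640 kbps = 0.640 Mbps.
DNxHD: 490.640 Mbps × 2340 s = 1148097.6 Mb = 143.512 GB.
HEVC: 5.840 Mbps × 2340 s = 13665.6 Mb = 1.708 GB.
Ratio: 143.512 / 1.708 = 84.014.

84.01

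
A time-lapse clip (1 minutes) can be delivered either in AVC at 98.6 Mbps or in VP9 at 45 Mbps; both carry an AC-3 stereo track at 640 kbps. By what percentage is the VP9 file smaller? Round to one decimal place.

54.0%

Audio: 640 kbps = 0.640 Mbps.
AVC: 99.240 Mbps × 60 s = 5954.4 Mb = 0.693 GiB.
VP9: 45.640 Mbps × 60 s = 2738.4 Mb = 0.319 GiB.
Reduction: (1 − 0.319/0.693) × 100 = 54.01%.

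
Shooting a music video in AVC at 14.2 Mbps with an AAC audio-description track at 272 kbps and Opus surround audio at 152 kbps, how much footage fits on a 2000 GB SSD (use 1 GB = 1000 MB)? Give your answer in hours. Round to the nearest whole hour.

Audio total: 272 + 152 = 424 kbps = 0.424 Mbps.
Total bitrate: 14.2 + 0.424 = 14.624 Mbps.
Capacity: 2000 GB = 16,000,000 Mb.
Recording time: 16,000,000 / 14.624 = 1,094,092 s ≈ 304 hours.

304 hours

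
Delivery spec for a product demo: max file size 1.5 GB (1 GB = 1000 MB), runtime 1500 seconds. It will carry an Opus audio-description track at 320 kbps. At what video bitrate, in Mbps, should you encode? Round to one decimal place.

Budget: 1.5 GB = 12000.0 Mb.
Total bitrate budget: 12000.0 Mb / 1500 s = 8.000 Mbps.
Audio: 320 kbps = 0.320 Mbps.
Video: 8.000 − 0.320 = 7.680 Mbps.

7.7 Mbps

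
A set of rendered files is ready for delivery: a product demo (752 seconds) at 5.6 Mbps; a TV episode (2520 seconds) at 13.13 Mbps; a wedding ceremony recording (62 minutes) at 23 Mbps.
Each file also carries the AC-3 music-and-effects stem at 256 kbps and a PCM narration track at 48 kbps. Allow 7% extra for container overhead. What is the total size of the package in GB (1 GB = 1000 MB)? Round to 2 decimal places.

Audio total: 256 + 48 = 304 kbps = 0.304 Mbps.
product demo: 5.904 Mbps × 752 s × 1.07 = 4750.6 Mb
TV episode: 13.434 Mbps × 2520 s × 1.07 = 36223.4 Mb
wedding ceremony recording: 23.304 Mbps × 3720 s × 1.07 = 92759.2 Mb
Total: 133733.3 Mb = 16716.7 MB.
= 16.72 GB.

16.72 GB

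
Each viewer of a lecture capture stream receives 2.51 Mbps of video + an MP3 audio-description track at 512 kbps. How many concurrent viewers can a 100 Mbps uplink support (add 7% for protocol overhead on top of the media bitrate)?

30

Audio: 512 kbps = 0.512 Mbps.
Per-viewer media rate: 3.022 Mbps.
On the wire with 7% overhead: 3.234 Mbps.
100 Mbps = 100.0 Mbps; 100.0 / 3.234 = 30.93 → 30 viewers.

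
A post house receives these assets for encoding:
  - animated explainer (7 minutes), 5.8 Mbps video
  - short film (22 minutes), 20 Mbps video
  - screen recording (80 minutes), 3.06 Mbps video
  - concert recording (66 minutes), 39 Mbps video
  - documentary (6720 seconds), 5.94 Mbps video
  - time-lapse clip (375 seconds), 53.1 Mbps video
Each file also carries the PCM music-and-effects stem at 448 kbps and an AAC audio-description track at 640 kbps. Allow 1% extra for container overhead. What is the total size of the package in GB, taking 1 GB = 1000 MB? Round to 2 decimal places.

Audio total: 448 + 640 = 1088 kbps = 1.088 Mbps.
animated explainer: 6.888 Mbps × 420 s × 1.01 = 2921.9 Mb
short film: 21.088 Mbps × 1320 s × 1.01 = 28114.5 Mb
screen recording: 4.148 Mbps × 4800 s × 1.01 = 20109.5 Mb
concert recording: 40.088 Mbps × 3960 s × 1.01 = 160336.0 Mb
documentary: 7.028 Mbps × 6720 s × 1.01 = 47700.4 Mb
time-lapse clip: 54.188 Mbps × 375 s × 1.01 = 20523.7 Mb
Total: 279706.0 Mb = 34963.3 MB.
= 34.96 GB.

34.96 GB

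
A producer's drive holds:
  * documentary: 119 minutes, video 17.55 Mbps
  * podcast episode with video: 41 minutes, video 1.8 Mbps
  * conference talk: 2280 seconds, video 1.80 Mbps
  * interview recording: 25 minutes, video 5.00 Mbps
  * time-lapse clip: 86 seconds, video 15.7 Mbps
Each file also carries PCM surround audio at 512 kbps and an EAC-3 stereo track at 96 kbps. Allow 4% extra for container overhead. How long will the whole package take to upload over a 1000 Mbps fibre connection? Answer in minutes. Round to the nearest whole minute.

Audio total: 512 + 96 = 608 kbps = 0.608 Mbps.
documentary: 18.158 Mbps × 7140 s × 1.04 = 134834.0 Mb
podcast episode with video: 2.408 Mbps × 2460 s × 1.04 = 6160.6 Mb
conference talk: 2.408 Mbps × 2280 s × 1.04 = 5709.8 Mb
interview recording: 5.608 Mbps × 1500 s × 1.04 = 8748.5 Mb
time-lapse clip: 16.308 Mbps × 86 s × 1.04 = 1458.6 Mb
Total: 156911.6 Mb = 19613.9 MB.
At 1000 Mbps: 156911.6 / 1000 = 157 s ≈ 2.62 minutes.

3 minutes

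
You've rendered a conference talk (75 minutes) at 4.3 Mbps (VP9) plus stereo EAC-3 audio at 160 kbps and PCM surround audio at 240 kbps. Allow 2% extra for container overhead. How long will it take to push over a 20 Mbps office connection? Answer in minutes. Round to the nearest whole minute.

18 minutes

75 min = 4500 s
Audio total: 160 + 240 = 400 kbps = 0.400 Mbps.
Total bitrate: 4.700 Mbps.
File: 4.700 Mbps × 4500 s = 21150.0 Mb.
With 2% container overhead: ×1.02. → 21573.0 Mb.
At 20 Mbps: 21573.0 / 20 = 1078.7 s ≈ 18 minutes.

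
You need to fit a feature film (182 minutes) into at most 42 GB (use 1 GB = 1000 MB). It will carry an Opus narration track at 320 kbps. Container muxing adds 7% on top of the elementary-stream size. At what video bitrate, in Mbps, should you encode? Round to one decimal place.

Budget: 42 GB = 336000.0 Mb.
Stream payload after overhead: 336000.0 / 1.07 = 314018.7 Mb.
182 min = 10920 s
Total bitrate budget: 314018.7 Mb / 10920 s = 28.756 Mbps.
Audio: 320 kbps = 0.320 Mbps.
Video: 28.756 − 0.320 = 28.436 Mbps.

28.4 Mbps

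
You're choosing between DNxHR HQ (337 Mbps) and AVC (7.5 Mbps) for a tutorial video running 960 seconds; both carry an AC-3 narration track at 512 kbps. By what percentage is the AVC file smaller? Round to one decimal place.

97.6%

Audio: 512 kbps = 0.512 Mbps.
DNxHR HQ: 337.512 Mbps × 960 s = 324011.5 Mb = 40.501 GB.
AVC: 8.012 Mbps × 960 s = 7691.5 Mb = 0.961 GB.
Reduction: (1 − 0.961/40.501) × 100 = 97.63%.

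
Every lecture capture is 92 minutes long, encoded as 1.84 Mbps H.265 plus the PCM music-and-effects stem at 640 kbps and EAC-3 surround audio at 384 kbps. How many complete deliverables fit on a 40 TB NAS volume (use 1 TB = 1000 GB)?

92 min = 5520 s
Audio total: 640 + 384 = 1024 kbps = 1.024 Mbps.
Total bitrate: 2.864 Mbps.
Per item: 2.864 Mbps × 5520 s = 15,809 Mb = 1,976 MB.
Capacity: 40 TB = 320,000,000 Mb; 20241.28 items → 20241 complete.

20241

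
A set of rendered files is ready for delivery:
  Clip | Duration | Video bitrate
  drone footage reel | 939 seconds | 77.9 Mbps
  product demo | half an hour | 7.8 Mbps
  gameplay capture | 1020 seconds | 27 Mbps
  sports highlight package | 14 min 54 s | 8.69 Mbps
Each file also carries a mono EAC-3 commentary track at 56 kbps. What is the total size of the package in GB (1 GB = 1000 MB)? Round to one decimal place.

Audio: 56 kbps = 0.056 Mbps.
drone footage reel: 77.956 Mbps × 939 s = 73200.7 Mb
product demo: 7.856 Mbps × 1800 s = 14140.8 Mb
gameplay capture: 27.056 Mbps × 1020 s = 27597.1 Mb
sports highlight package: 8.746 Mbps × 894 s = 7818.9 Mb
Total: 122757.5 Mb = 15344.7 MB.
= 15.34 GB.

15.3 GB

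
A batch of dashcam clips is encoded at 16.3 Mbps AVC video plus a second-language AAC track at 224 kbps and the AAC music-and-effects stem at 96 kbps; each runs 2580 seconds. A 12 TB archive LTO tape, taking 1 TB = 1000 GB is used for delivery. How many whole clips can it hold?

Audio total: 224 + 96 = 320 kbps = 0.320 Mbps.
Total bitrate: 16.620 Mbps.
Per item: 16.620 Mbps × 2580 s = 42,880 Mb = 5,360 MB.
Capacity: 12 TB = 96,000,000 Mb; 2238.83 items → 2238 complete.

2238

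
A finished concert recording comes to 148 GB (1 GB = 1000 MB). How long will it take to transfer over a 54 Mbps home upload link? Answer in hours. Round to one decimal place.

6.1 hours

File: 148 GB = 1184000.0 Mb.
At 54 Mbps: 1184000.0 / 54 = 21925.9 s ≈ 6.09 hours.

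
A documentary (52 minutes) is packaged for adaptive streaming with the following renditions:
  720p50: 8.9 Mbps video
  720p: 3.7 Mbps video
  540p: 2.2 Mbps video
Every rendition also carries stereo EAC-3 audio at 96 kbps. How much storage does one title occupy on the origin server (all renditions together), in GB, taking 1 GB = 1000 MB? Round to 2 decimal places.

5.88 GB

52 min = 3120 s
Audio: 96 kbps = 0.096 Mbps.
Sum of rendition bitrates: (8.9+0.096) + (3.7+0.096) + (2.2+0.096) = 15.088 Mbps.
× 3120 s = 47,075 Mb = 5,884 MB = 5.884 GB.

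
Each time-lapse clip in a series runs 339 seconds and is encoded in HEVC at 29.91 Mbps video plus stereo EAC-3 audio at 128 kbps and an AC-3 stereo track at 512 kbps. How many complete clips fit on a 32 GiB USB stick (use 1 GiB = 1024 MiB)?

26

Audio total: 128 + 512 = 640 kbps = 0.640 Mbps.
Total bitrate: 30.550 Mbps.
Per item: 30.550 Mbps × 339 s = 10,356 Mb = 1,295 MB.
Capacity: 32 GiB = 274,878 Mb; 26.54 items → 26 complete.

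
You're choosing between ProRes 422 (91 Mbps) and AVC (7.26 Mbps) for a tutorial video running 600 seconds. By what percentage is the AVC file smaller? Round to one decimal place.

ProRes 422: 91.000 Mbps × 600 s = 54600.0 Mb = 6.356 GiB.
AVC: 7.260 Mbps × 600 s = 4356.0 Mb = 0.507 GiB.
Reduction: (1 − 0.507/6.356) × 100 = 92.02%.

92.0%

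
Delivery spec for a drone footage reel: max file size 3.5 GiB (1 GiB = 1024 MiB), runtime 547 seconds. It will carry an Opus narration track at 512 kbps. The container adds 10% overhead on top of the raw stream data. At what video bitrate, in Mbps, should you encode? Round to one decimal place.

Budget: 3.5 GiB = 30064.8 Mb.
Stream payload after overhead: 30064.8 / 1.10 = 27331.6 Mb.
Total bitrate budget: 27331.6 Mb / 547 s = 49.966 Mbps.
Audio: 512 kbps = 0.512 Mbps.
Video: 49.966 − 0.512 = 49.454 Mbps.

49.5 Mbps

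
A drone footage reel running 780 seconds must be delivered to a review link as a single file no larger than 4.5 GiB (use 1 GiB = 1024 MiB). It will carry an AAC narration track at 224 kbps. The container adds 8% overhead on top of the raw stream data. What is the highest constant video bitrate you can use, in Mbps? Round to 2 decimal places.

Budget: 4.5 GiB = 38654.7 Mb.
Stream payload after overhead: 38654.7 / 1.08 = 35791.4 Mb.
Total bitrate budget: 35791.4 Mb / 780 s = 45.886 Mbps.
Audio: 224 kbps = 0.224 Mbps.
Video: 45.886 − 0.224 = 45.662 Mbps.

45.66 Mbps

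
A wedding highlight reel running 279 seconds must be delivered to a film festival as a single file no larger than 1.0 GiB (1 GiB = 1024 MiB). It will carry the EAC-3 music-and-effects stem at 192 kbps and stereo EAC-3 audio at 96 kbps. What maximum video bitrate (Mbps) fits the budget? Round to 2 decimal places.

30.50 Mbps

Budget: 1.0 GiB = 8589.9 Mb.
Total bitrate budget: 8589.9 Mb / 279 s = 30.788 Mbps.
Audio total: 192 + 96 = 288 kbps = 0.288 Mbps.
Video: 30.788 − 0.288 = 30.500 Mbps.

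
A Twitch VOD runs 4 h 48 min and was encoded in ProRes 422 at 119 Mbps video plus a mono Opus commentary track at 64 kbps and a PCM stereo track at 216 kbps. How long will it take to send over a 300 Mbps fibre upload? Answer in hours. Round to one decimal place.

4 h 48 min = 288 min = 17280 s
Audio total: 64 + 216 = 280 kbps = 0.280 Mbps.
Total bitrate: 119.280 Mbps.
File: 119.280 Mbps × 17280 s = 2061158.4 Mb.
At 300 Mbps: 2061158.4 / 300 = 6870.5 s ≈ 1.91 hours.

1.9 hours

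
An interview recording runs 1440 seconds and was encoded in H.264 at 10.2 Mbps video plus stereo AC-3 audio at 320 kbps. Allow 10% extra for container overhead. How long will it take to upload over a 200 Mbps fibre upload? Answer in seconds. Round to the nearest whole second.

83 seconds

Audio: 320 kbps = 0.320 Mbps.
Total bitrate: 10.520 Mbps.
File: 10.520 Mbps × 1440 s = 15148.8 Mb.
With 10% container overhead: ×1.10. → 16663.7 Mb.
At 200 Mbps: 16663.7 / 200 = 83.3 s ≈ 83.3 seconds.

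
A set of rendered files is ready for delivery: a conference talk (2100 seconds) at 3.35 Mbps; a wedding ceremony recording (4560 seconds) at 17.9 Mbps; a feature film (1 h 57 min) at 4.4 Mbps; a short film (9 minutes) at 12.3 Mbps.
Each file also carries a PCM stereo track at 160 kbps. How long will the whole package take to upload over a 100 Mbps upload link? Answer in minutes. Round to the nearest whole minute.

21 minutes

Audio: 160 kbps = 0.160 Mbps.
conference talk: 3.510 Mbps × 2100 s = 7371.0 Mb
wedding ceremony recording: 18.060 Mbps × 4560 s = 82353.6 Mb
feature film: 4.560 Mbps × 7020 s = 32011.2 Mb
short film: 12.460 Mbps × 540 s = 6728.4 Mb
Total: 128464.2 Mb = 16058.0 MB.
At 100 Mbps: 128464.2 / 100 = 1285 s ≈ 21.4 minutes.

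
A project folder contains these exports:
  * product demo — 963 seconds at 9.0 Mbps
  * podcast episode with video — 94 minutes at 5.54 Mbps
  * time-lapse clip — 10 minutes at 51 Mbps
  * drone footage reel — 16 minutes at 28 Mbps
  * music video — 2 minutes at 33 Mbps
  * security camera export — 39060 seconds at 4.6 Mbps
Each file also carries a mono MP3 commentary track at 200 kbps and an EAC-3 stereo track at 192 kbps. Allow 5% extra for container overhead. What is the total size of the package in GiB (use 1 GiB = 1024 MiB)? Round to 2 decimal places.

36.62 GiB

Audio total: 200 + 192 = 392 kbps = 0.392 Mbps.
product demo: 9.392 Mbps × 963 s × 1.05 = 9496.7 Mb
podcast episode with video: 5.932 Mbps × 5640 s × 1.05 = 35129.3 Mb
time-lapse clip: 51.392 Mbps × 600 s × 1.05 = 32377.0 Mb
drone footage reel: 28.392 Mbps × 960 s × 1.05 = 28619.1 Mb
music video: 33.392 Mbps × 120 s × 1.05 = 4207.4 Mb
security camera export: 4.992 Mbps × 39060 s × 1.05 = 204736.9 Mb
Total: 314566.4 Mb = 39320.8 MB.
= 36.62 GiB.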